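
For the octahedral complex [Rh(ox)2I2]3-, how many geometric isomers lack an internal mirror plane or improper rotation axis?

The six octahedral sites form three mutually perpendicular trans pairs.
Each ox is bidentate and must span two cis positions.
Working through the distinct placements yields 2 geometric isomers: I trans; I cis (chiral).
One of these lacks any improper symmetry element and so occurs as an enantiomeric pair, giving 2 + 1 = 3 stereoisomers in total.

1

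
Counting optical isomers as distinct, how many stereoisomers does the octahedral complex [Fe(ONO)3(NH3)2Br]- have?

3

The distinct arrangements are (3 in all): ONO mer, NH3 cis; ONO mer, NH3 trans; ONO fac, NH3 cis.
Each arrangement has an internal mirror plane or centre of symmetry, so none is chiral.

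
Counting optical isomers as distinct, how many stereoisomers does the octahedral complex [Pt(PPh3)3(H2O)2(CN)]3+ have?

3

Working through the distinct placements yields 3 geometric isomers: PPh3 mer, H2O cis; PPh3 mer, H2O trans; PPh3 fac, H2O cis.
Each arrangement has an internal mirror plane or centre of symmetry, so none is chiral.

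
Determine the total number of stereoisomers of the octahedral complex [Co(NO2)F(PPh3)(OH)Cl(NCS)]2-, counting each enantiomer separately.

30

The six octahedral sites form three mutually perpendicular trans pairs.
Exhaustive case analysis gives 15 geometric isomers.
Of these, 15 lack any improper symmetry element and so occur as enantiomeric pairs, giving 15 + 15 = 30 stereoisomers in total.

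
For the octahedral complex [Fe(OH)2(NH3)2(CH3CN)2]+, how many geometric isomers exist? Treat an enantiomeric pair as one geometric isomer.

5

An octahedron has six vertices in three trans pairs; every non-trans pair is cis.
There are 5 geometric isomers: OH trans, NH3 trans, CH3CN trans; OH cis, NH3 cis, CH3CN trans; OH trans, NH3 cis, CH3CN cis; OH cis, NH3 cis, CH3CN cis (chiral); OH cis, NH3 trans, CH3CN cis.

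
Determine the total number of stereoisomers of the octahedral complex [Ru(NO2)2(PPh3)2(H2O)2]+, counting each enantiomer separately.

6

Systematic placement gives 5 geometric isomers: NO2 trans, PPh3 trans, H2O trans; NO2 cis, PPh3 cis, H2O trans; NO2 cis, PPh3 trans, H2O cis; NO2 cis, PPh3 cis, H2O cis (chiral); NO2 trans, PPh3 cis, H2O cis.
One of these lacks any improper symmetry element and so occurs as an enantiomeric pair, giving 5 + 1 = 6 stereoisomers in total.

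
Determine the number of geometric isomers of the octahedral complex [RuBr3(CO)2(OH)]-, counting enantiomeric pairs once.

3

In an octahedral complex each vertex has one trans partner and four cis neighbours.
Systematic placement gives 3 geometric isomers: Br mer, CO cis; Br mer, CO trans; Br fac, CO cis.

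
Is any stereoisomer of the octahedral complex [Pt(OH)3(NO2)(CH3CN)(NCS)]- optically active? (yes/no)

yes

In an octahedral complex each vertex has one trans partner and four cis neighbours.
Systematic placement gives 4 geometric isomers: OH mer (3 arrangements); OH fac (chiral).
One of these lacks any improper symmetry element and so occurs as an enantiomeric pair, giving 4 + 1 = 5 stereoisomers in total.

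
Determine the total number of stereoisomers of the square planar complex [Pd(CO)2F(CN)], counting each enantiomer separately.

2

A square has two trans pairs of vertices; adjacent vertices are cis.
The distinct arrangements are (2 in all): CO cis; CO trans.
Each arrangement has an internal mirror plane or centre of symmetry, so none is chiral.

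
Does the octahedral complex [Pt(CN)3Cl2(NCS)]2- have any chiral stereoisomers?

An octahedron has six vertices in three trans pairs; every non-trans pair is cis.
There are 3 geometric isomers: CN mer, Cl cis; CN mer, Cl trans; CN fac, Cl cis.
Each arrangement has an internal mirror plane or centre of symmetry, so none is chiral.

no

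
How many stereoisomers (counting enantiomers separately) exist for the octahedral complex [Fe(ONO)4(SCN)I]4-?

The six octahedral sites form three mutually perpendicular trans pairs.
The distinct arrangements are (2 in all): SCN and I mutually cis; SCN and I mutually trans.
Each arrangement has an internal mirror plane or centre of symmetry, so none is chiral.

2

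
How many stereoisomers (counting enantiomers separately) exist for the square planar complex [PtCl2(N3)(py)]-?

Systematic placement gives 2 geometric isomers: Cl cis; Cl trans.
Each arrangement has an internal mirror plane or centre of symmetry, so none is chiral.

2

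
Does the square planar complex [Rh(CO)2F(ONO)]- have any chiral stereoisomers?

no

In a square planar complex each vertex has one trans partner and two cis neighbours.
The distinct arrangements are (2 in all): CO cis; CO trans.
Each arrangement has an internal mirror plane or centre of symmetry, so none is chiral.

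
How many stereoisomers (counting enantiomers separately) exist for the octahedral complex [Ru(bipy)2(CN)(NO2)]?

Each bipy is bidentate and must span two cis positions.
Systematic placement gives 2 geometric isomers: CN and NO2 mutually trans; CN and NO2 mutually cis (chiral).
One of these lacks any improper symmetry element and so occurs as an enantiomeric pair, giving 2 + 1 = 3 stereoisomers in total.

3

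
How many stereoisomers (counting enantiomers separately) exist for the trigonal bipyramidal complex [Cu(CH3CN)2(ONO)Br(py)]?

A trigonal bipyramid has two axial and three equatorial sites, which are chemically inequivalent.
Exhaustive case analysis gives 7 geometric isomers.
Of these, 3 lack any improper symmetry element and so occur as enantiomeric pairs, giving 7 + 3 = 10 stereoisomers in total.

10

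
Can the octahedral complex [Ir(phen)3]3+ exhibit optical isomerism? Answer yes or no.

Each phen is bidentate and must span two cis positions.
Only one geometric arrangement is possible; it has no improper symmetry element, so it exists as a pair of enantiomers (2 stereoisomers).

yes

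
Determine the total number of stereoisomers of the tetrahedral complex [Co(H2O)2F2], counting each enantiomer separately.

1

In a tetrahedral complex all four positions are equivalent and every pair of ligands is adjacent — there is no cis/trans distinction.
Only one geometric arrangement is possible.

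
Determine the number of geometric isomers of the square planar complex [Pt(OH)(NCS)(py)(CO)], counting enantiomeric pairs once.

3

In a square planar complex each vertex has one trans partner and two cis neighbours.
There are 3 geometric isomers: (CO/OH trans, NCS/py trans); (CO/py trans, NCS/OH trans); (CO/NCS trans, OH/py trans).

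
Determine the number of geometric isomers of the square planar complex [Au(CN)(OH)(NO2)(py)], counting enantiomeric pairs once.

3

A square has two trans pairs of vertices; adjacent vertices are cis.
Working through the distinct placements yields 3 geometric isomers: (CN/OH trans, NO2/py trans); (CN/py trans, NO2/OH trans); (CN/NO2 trans, OH/py trans).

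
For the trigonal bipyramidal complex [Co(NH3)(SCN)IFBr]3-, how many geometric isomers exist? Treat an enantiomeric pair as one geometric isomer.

10

A trigonal bipyramid has two axial and three equatorial sites, which are chemically inequivalent.
Placing the ligands in turn and identifying arrangements related by rotation or reflection leaves 10 distinct geometric isomers.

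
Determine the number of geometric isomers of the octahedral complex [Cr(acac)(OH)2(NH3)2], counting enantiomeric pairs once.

3

The six octahedral sites form three mutually perpendicular trans pairs.
Each acac is bidentate and must span two cis positions.
Systematic placement gives 3 geometric isomers: OH cis, NH3 trans; OH cis, NH3 cis (chiral); OH trans, NH3 cis.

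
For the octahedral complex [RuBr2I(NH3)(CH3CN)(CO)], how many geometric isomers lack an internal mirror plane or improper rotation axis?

Systematic enumeration (placing each ligand type in turn and discarding arrangements equivalent by rotation or reflection) gives 9 geometric isomers.
Of these, 6 lack any improper symmetry element and so occur as enantiomeric pairs, giving 9 + 6 = 15 stereoisomers in total.

6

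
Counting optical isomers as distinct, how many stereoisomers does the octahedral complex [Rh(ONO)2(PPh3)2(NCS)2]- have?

An octahedron has six vertices in three trans pairs; every non-trans pair is cis.
Systematic placement gives 5 geometric isomers: ONO trans, PPh3 trans, NCS trans; ONO cis, PPh3 cis, NCS trans; ONO cis, PPh3 trans, NCS cis; ONO cis, PPh3 cis, NCS cis (chiral); ONO trans, PPh3 cis, NCS cis.
One of these lacks any improper symmetry element and so occurs as an enantiomeric pair, giving 5 + 1 = 6 stereoisomers in total.

6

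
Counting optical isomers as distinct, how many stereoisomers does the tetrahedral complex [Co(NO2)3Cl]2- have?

In a tetrahedral complex all four positions are equivalent and every pair of ligands is adjacent — there is no cis/trans distinction.
Only one geometric arrangement is possible.

1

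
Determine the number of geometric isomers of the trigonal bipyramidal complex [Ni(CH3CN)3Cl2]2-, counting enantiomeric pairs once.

3

The distinct arrangements are (3 in all): Cl both equatorial; Cl one axial, one equatorial; Cl both axial.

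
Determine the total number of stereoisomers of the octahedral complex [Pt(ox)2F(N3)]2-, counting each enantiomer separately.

3

An octahedron has six vertices in three trans pairs; every non-trans pair is cis.
Each ox is bidentate and must span two cis positions.
There are 2 geometric isomers: F and N3 mutually trans; F and N3 mutually cis (chiral).
One of these lacks any improper symmetry element and so occurs as an enantiomeric pair, giving 2 + 1 = 3 stereoisomers in total.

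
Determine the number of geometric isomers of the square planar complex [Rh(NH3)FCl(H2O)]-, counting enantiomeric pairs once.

3

A square has two trans pairs of vertices; adjacent vertices are cis.
Systematic placement gives 3 geometric isomers: (Cl/H2O trans, F/NH3 trans); (Cl/NH3 trans, F/H2O trans); (Cl/F trans, H2O/NH3 trans).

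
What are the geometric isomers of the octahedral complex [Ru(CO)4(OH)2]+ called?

cis and trans

In an octahedral complex each vertex has one trans partner and four cis neighbours.
Working through the distinct placements yields 2 geometric isomers: OH trans; OH cis.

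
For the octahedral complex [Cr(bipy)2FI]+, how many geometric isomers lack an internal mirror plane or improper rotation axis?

1

In an octahedral complex each vertex has one trans partner and four cis neighbours.
Each bipy is bidentate and must span two cis positions.
The distinct arrangements are (2 in all): F and I mutually trans; F and I mutually cis (chiral).
One of these lacks any improper symmetry element and so occurs as an enantiomeric pair, giving 2 + 1 = 3 stereoisomers in total.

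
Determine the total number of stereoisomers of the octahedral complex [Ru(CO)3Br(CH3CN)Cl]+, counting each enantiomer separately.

The distinct arrangements are (4 in all): CO mer (3 arrangements); CO fac (chiral).
One of these lacks any improper symmetry element and so occurs as an enantiomeric pair, giving 4 + 1 = 5 stereoisomers in total.

5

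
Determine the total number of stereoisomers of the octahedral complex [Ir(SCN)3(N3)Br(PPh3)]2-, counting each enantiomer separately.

5

The six octahedral sites form three mutually perpendicular trans pairs.
There are 4 geometric isomers: SCN mer (3 arrangements); SCN fac (chiral).
One of these lacks any improper symmetry element and so occurs as an enantiomeric pair, giving 4 + 1 = 5 stereoisomers in total.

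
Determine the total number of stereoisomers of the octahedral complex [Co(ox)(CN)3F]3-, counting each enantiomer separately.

The six octahedral sites form three mutually perpendicular trans pairs.
Each ox is bidentate and must span two cis positions.
Systematic placement gives 2 geometric isomers: CN mer; CN fac.
Each arrangement has an internal mirror plane or centre of symmetry, so none is chiral.

2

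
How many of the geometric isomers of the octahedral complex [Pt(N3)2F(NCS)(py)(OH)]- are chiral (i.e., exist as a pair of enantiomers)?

6

An octahedron has six vertices in three trans pairs; every non-trans pair is cis.
Exhaustive case analysis gives 9 geometric isomers.
Of these, 6 lack any improper symmetry element and so occur as enantiomeric pairs, giving 9 + 6 = 15 stereoisomers in total.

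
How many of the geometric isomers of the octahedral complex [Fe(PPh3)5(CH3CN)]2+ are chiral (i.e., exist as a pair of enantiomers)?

Only one geometric arrangement is possible.

0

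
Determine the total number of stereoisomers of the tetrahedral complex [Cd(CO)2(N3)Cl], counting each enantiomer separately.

In a tetrahedral complex all four positions are equivalent and every pair of ligands is adjacent — there is no cis/trans distinction.
Only one geometric arrangement is possible.

1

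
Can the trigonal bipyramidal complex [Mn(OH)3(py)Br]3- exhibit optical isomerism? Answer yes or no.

no

In a trigonal bipyramid the two axial positions differ from the three equatorial ones.
Systematic placement gives 4 geometric isomers: py equatorial, Br axial; py axial, Br axial; py equatorial, Br equatorial; py axial, Br equatorial.
Each arrangement has an internal mirror plane or centre of symmetry, so none is chiral.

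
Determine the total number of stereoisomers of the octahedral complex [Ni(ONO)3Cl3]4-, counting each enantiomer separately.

2

Systematic placement gives 2 geometric isomers: ONO mer; ONO fac.
Each arrangement has an internal mirror plane or centre of symmetry, so none is chiral.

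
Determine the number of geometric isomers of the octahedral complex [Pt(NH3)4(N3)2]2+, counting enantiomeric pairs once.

An octahedron has six vertices in three trans pairs; every non-trans pair is cis.
Systematic placement gives 2 geometric isomers: N3 trans; N3 cis.

2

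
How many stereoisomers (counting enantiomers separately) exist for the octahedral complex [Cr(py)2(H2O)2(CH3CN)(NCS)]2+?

In an octahedral complex each vertex has one trans partner and four cis neighbours.
There are 6 geometric isomers: py trans, H2O cis; py cis, H2O cis (3 arrangements, 2 chiral); py trans, H2O trans; py cis, H2O trans.
Of these, 2 lack any improper symmetry element and so occur as enantiomeric pairs, giving 6 + 2 = 8 stereoisomers in total.

8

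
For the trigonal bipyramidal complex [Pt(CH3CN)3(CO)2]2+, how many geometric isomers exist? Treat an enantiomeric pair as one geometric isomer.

A trigonal bipyramid has two axial and three equatorial sites, which are chemically inequivalent.
There are 3 geometric isomers: CO both equatorial; CO one axial, one equatorial; CO both axial.

3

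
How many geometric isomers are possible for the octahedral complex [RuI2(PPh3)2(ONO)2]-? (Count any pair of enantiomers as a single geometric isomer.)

5

In an octahedral complex each vertex has one trans partner and four cis neighbours.
The distinct arrangements are (5 in all): I trans, PPh3 trans, ONO trans; I trans, PPh3 cis, ONO cis; I cis, PPh3 trans, ONO cis; I cis, PPh3 cis, ONO cis (chiral); I cis, PPh3 cis, ONO trans.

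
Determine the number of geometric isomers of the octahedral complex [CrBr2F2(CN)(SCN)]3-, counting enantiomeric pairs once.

The distinct arrangements are (6 in all): Br trans, F cis; Br trans, F trans; Br cis, F cis (3 arrangements, 2 chiral); Br cis, F trans.

6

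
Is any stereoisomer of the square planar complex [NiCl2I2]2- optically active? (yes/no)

A square has two trans pairs of vertices; adjacent vertices are cis.
Working through the distinct placements yields 2 geometric isomers: Cl cis; Cl trans.
Each arrangement has an internal mirror plane or centre of symmetry, so none is chiral.

no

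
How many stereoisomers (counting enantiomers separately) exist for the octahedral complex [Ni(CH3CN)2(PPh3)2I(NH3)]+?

8

In an octahedral complex each vertex has one trans partner and four cis neighbours.
Systematic placement gives 6 geometric isomers: CH3CN trans, PPh3 trans; CH3CN trans, PPh3 cis; CH3CN cis, PPh3 trans; CH3CN cis, PPh3 cis (3 arrangements, 2 chiral).
Of these, 2 lack any improper symmetry element and so occur as enantiomeric pairs, giving 6 + 2 = 8 stereoisomers in total.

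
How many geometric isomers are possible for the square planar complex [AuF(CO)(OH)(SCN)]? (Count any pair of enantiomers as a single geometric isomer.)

In a square planar complex each vertex has one trans partner and two cis neighbours.
Systematic placement gives 3 geometric isomers: (CO/OH trans, F/SCN trans); (CO/SCN trans, F/OH trans); (CO/F trans, OH/SCN trans).

3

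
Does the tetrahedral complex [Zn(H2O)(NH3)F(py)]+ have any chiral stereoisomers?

yes

Only one geometric arrangement is possible; it has no improper symmetry element, so it exists as a pair of enantiomers (2 stereoisomers).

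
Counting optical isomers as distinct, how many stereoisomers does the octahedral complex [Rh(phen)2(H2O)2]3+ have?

The six octahedral sites form three mutually perpendicular trans pairs.
Each phen is bidentate and must span two cis positions.
Working through the distinct placements yields 2 geometric isomers: H2O trans; H2O cis (chiral).
One of these lacks any improper symmetry element and so occurs as an enantiomeric pair, giving 2 + 1 = 3 stereoisomers in total.

3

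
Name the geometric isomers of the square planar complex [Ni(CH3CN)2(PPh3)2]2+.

cis and trans

In a square planar complex each vertex has one trans partner and two cis neighbours.
There are 2 geometric isomers: CH3CN cis; CH3CN trans.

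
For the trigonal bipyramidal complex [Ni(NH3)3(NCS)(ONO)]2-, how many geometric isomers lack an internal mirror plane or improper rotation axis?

0

A trigonal bipyramid has two axial and three equatorial sites, which are chemically inequivalent.
The distinct arrangements are (4 in all): NCS axial, ONO equatorial; NCS axial, ONO axial; NCS equatorial, ONO equatorial; NCS equatorial, ONO axial.
Each arrangement has an internal mirror plane or centre of symmetry, so none is chiral.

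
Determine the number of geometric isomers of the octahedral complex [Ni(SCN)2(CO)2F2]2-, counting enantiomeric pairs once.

The six octahedral sites form three mutually perpendicular trans pairs.
There are 5 geometric isomers: SCN trans, CO trans, F trans; SCN cis, CO trans, F cis; SCN trans, CO cis, F cis; SCN cis, CO cis, F cis (chiral); SCN cis, CO cis, F trans.

5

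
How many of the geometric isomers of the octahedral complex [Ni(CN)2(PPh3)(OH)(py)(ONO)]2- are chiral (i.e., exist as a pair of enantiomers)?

6

The six octahedral sites form three mutually perpendicular trans pairs.
Exhaustive case analysis gives 9 geometric isomers.
Of these, 6 lack any improper symmetry element and so occur as enantiomeric pairs, giving 9 + 6 = 15 stereoisomers in total.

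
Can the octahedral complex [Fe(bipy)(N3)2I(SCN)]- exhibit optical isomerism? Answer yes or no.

Each bipy is bidentate and must span two cis positions.
Systematic placement gives 4 geometric isomers: N3 cis (3 arrangements, 2 chiral); N3 trans.
Of these, 2 lack any improper symmetry element and so occur as enantiomeric pairs, giving 4 + 2 = 6 stereoisomers in total.

yes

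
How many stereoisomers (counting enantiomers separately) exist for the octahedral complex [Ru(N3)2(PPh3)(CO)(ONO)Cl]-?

15

An octahedron has six vertices in three trans pairs; every non-trans pair is cis.
Placing the ligands in turn and identifying arrangements related by rotation or reflection leaves 9 distinct geometric isomers.
Of these, 6 lack any improper symmetry element and so occur as enantiomeric pairs, giving 9 + 6 = 15 stereoisomers in total.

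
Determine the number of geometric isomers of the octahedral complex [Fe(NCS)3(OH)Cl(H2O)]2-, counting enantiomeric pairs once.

In an octahedral complex each vertex has one trans partner and four cis neighbours.
Systematic placement gives 4 geometric isomers: NCS mer (3 arrangements); NCS fac (chiral).

4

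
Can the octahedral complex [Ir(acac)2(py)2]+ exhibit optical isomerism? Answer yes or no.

yes

Each acac is bidentate and must span two cis positions.
Systematic placement gives 2 geometric isomers: py trans; py cis (chiral).
One of these lacks any improper symmetry element and so occurs as an enantiomeric pair, giving 2 + 1 = 3 stereoisomers in total.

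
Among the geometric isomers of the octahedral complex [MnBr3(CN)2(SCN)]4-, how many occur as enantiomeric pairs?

An octahedron has six vertices in three trans pairs; every non-trans pair is cis.
Systematic placement gives 3 geometric isomers: Br mer, CN cis; Br mer, CN trans; Br fac, CN cis.
Each arrangement has an internal mirror plane or centre of symmetry, so none is chiral.

0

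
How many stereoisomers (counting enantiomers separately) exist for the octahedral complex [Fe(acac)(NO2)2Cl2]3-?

Each acac is bidentate and must span two cis positions.
Working through the distinct placements yields 3 geometric isomers: NO2 cis, Cl trans; NO2 cis, Cl cis (chiral); NO2 trans, Cl cis.
One of these lacks any improper symmetry element and so occurs as an enantiomeric pair, giving 3 + 1 = 4 stereoisomers in total.

4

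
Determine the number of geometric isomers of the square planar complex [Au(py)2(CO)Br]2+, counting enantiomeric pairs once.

A square has two trans pairs of vertices; adjacent vertices are cis.
There are 2 geometric isomers: py cis; py trans.

2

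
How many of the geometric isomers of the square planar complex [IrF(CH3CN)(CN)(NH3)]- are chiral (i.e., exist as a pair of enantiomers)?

0

There are 3 geometric isomers: (CH3CN/F trans, CN/NH3 trans); (CH3CN/NH3 trans, CN/F trans); (CH3CN/CN trans, F/NH3 trans).
Each arrangement has an internal mirror plane or centre of symmetry, so none is chiral.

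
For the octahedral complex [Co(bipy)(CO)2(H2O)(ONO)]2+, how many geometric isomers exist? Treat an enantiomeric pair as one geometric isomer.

4

Each bipy is bidentate and must span two cis positions.
The distinct arrangements are (4 in all): CO trans; CO cis (3 arrangements, 2 chiral).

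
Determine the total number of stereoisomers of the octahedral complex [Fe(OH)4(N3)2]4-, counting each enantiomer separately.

2

In an octahedral complex each vertex has one trans partner and four cis neighbours.
Systematic placement gives 2 geometric isomers: N3 trans; N3 cis.
Each arrangement has an internal mirror plane or centre of symmetry, so none is chiral.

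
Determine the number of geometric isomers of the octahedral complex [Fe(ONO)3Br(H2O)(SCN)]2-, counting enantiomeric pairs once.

An octahedron has six vertices in three trans pairs; every non-trans pair is cis.
Working through the distinct placements yields 4 geometric isomers: ONO mer (3 arrangements); ONO fac (chiral).

4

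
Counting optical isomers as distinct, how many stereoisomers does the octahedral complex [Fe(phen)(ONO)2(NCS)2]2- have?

4

Each phen is bidentate and must span two cis positions.
Systematic placement gives 3 geometric isomers: ONO cis, NCS trans; ONO cis, NCS cis (chiral); ONO trans, NCS cis.
One of these lacks any improper symmetry element and so occurs as an enantiomeric pair, giving 3 + 1 = 4 stereoisomers in total.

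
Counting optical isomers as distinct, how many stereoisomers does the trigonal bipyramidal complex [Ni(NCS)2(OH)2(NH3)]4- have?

In a trigonal bipyramid the two axial positions differ from the three equatorial ones.
Systematic enumeration (placing each ligand type in turn and discarding arrangements equivalent by rotation or reflection) gives 5 geometric isomers.
One of these lacks any improper symmetry element and so occurs as an enantiomeric pair, giving 5 + 1 = 6 stereoisomers in total.

6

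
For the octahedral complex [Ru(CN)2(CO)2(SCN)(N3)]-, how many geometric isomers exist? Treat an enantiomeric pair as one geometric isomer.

In an octahedral complex each vertex has one trans partner and four cis neighbours.
There are 6 geometric isomers: CN trans, CO trans; CN trans, CO cis; CN cis, CO cis (3 arrangements, 2 chiral); CN cis, CO trans.

6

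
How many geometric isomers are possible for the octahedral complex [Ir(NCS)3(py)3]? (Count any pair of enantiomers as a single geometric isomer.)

2

The six octahedral sites form three mutually perpendicular trans pairs.
Systematic placement gives 2 geometric isomers: NCS mer; NCS fac.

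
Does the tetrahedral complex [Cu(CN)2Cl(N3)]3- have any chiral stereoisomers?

In a tetrahedral complex all four positions are equivalent and every pair of ligands is adjacent — there is no cis/trans distinction.
Only one geometric arrangement is possible.

no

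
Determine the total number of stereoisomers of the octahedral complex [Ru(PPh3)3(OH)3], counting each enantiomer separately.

2

The six octahedral sites form three mutually perpendicular trans pairs.
Working through the distinct placements yields 2 geometric isomers: PPh3 mer; PPh3 fac.
Each arrangement has an internal mirror plane or centre of symmetry, so none is chiral.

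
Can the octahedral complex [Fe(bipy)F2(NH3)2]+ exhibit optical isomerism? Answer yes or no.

yes

In an octahedral complex each vertex has one trans partner and four cis neighbours.
Each bipy is bidentate and must span two cis positions.
Systematic placement gives 3 geometric isomers: F trans, NH3 cis; F cis, NH3 cis (chiral); F cis, NH3 trans.
One of these lacks any improper symmetry element and so occurs as an enantiomeric pair, giving 3 + 1 = 4 stereoisomers in total.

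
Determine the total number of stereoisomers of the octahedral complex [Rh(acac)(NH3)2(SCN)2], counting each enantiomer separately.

An octahedron has six vertices in three trans pairs; every non-trans pair is cis.
Each acac is bidentate and must span two cis positions.
The distinct arrangements are (3 in all): NH3 trans, SCN cis; NH3 cis, SCN cis (chiral); NH3 cis, SCN trans.
One of these lacks any improper symmetry element and so occurs as an enantiomeric pair, giving 3 + 1 = 4 stereoisomers in total.

4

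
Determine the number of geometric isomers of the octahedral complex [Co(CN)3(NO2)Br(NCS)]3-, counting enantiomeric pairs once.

4

The six octahedral sites form three mutually perpendicular trans pairs.
The distinct arrangements are (4 in all): CN mer (3 arrangements); CN fac (chiral).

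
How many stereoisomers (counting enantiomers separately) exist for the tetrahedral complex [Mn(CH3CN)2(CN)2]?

All four vertices of a tetrahedron are equivalent and mutually adjacent, so cis/trans isomerism cannot arise.
Only one geometric arrangement is possible.

1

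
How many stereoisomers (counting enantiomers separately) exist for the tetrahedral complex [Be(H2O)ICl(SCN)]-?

2

In a tetrahedral complex all four positions are equivalent and every pair of ligands is adjacent — there is no cis/trans distinction.
Only one geometric arrangement is possible; it has no improper symmetry element, so it exists as a pair of enantiomers (2 stereoisomers).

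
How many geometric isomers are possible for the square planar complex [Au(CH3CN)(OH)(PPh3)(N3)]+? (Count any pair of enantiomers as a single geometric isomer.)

A square has two trans pairs of vertices; adjacent vertices are cis.
Systematic placement gives 3 geometric isomers: (CH3CN/OH trans, N3/PPh3 trans); (CH3CN/PPh3 trans, N3/OH trans); (CH3CN/N3 trans, OH/PPh3 trans).

3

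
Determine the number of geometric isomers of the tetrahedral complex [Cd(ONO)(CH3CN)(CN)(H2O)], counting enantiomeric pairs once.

1

In a tetrahedral complex all four positions are equivalent and every pair of ligands is adjacent — there is no cis/trans distinction.
Only one geometric arrangement is possible; it has no improper symmetry element, so it exists as a pair of enantiomers (2 stereoisomers).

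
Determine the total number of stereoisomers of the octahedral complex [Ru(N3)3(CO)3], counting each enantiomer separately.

2

An octahedron has six vertices in three trans pairs; every non-trans pair is cis.
Working through the distinct placements yields 2 geometric isomers: N3 mer; N3 fac.
Each arrangement has an internal mirror plane or centre of symmetry, so none is chiral.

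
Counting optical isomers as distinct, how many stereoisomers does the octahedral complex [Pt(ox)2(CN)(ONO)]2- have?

3

An octahedron has six vertices in three trans pairs; every non-trans pair is cis.
Each ox is bidentate and must span two cis positions.
There are 2 geometric isomers: CN and ONO mutually trans; CN and ONO mutually cis (chiral).
One of these lacks any improper symmetry element and so occurs as an enantiomeric pair, giving 2 + 1 = 3 stereoisomers in total.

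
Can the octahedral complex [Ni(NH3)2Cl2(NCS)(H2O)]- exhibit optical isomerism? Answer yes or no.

yes

There are 6 geometric isomers: NH3 trans, Cl trans; NH3 cis, Cl trans; NH3 trans, Cl cis; NH3 cis, Cl cis (3 arrangements, 2 chiral).
Of these, 2 lack any improper symmetry element and so occur as enantiomeric pairs, giving 6 + 2 = 8 stereoisomers in total.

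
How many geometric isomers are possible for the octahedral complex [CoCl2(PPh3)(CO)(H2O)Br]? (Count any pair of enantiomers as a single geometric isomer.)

An octahedron has six vertices in three trans pairs; every non-trans pair is cis.
Systematic enumeration (placing each ligand type in turn and discarding arrangements equivalent by rotation or reflection) gives 9 geometric isomers.

9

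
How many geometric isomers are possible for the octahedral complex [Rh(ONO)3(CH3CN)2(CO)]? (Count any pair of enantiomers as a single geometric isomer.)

An octahedron has six vertices in three trans pairs; every non-trans pair is cis.
Systematic placement gives 3 geometric isomers: ONO mer, CH3CN trans; ONO mer, CH3CN cis; ONO fac, CH3CN cis.

3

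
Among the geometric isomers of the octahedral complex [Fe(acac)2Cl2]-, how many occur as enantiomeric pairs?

1

Each acac is bidentate and must span two cis positions.
Systematic placement gives 2 geometric isomers: Cl trans; Cl cis (chiral).
One of these lacks any improper symmetry element and so occurs as an enantiomeric pair, giving 2 + 1 = 3 stereoisomers in total.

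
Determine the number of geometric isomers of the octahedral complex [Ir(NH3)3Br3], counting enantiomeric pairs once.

2

The six octahedral sites form three mutually perpendicular trans pairs.
The distinct arrangements are (2 in all): NH3 mer; NH3 fac.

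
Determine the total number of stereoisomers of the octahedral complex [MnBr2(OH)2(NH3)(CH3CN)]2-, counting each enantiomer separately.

8

The distinct arrangements are (6 in all): Br trans, OH trans; Br trans, OH cis; Br cis, OH trans; Br cis, OH cis (3 arrangements, 2 chiral).
Of these, 2 lack any improper symmetry element and so occur as enantiomeric pairs, giving 6 + 2 = 8 stereoisomers in total.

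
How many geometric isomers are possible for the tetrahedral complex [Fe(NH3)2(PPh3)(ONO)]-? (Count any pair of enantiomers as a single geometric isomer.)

All four vertices of a tetrahedron are equivalent and mutually adjacent, so cis/trans isomerism cannot arise.
Only one geometric arrangement is possible.

1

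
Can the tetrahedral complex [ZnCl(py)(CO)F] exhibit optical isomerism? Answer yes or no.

yes

All four vertices of a tetrahedron are equivalent and mutually adjacent, so cis/trans isomerism cannot arise.
Only one geometric arrangement is possible; it has no improper symmetry element, so it exists as a pair of enantiomers (2 stereoisomers).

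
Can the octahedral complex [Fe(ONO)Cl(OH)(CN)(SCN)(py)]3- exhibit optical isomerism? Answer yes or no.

Systematic enumeration (placing each ligand type in turn and discarding arrangements equivalent by rotation or reflection) gives 15 geometric isomers.
Of these, 15 lack any improper symmetry element and so occur as enantiomeric pairs, giving 15 + 15 = 30 stereoisomers in total.

yes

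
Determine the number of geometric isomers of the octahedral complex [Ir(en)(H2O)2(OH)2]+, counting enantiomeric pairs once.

An octahedron has six vertices in three trans pairs; every non-trans pair is cis.
Each en is bidentate and must span two cis positions.
Systematic placement gives 3 geometric isomers: H2O trans, OH cis; H2O cis, OH cis (chiral); H2O cis, OH trans.

3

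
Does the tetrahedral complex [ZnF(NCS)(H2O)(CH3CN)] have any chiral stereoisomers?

yes

All four vertices of a tetrahedron are equivalent and mutually adjacent, so cis/trans isomerism cannot arise.
Only one geometric arrangement is possible; it has no improper symmetry element, so it exists as a pair of enantiomers (2 stereoisomers).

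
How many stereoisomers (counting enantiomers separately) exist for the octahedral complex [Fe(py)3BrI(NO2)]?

In an octahedral complex each vertex has one trans partner and four cis neighbours.
The distinct arrangements are (4 in all): py mer (3 arrangements); py fac (chiral).
One of these lacks any improper symmetry element and so occurs as an enantiomeric pair, giving 4 + 1 = 5 stereoisomers in total.

5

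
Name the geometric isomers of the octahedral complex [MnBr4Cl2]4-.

cis and trans

In an octahedral complex each vertex has one trans partner and four cis neighbours.
There are 2 geometric isomers: Cl trans; Cl cis.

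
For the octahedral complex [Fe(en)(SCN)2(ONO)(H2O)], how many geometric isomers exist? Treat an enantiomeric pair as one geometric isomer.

The six octahedral sites form three mutually perpendicular trans pairs.
Each en is bidentate and must span two cis positions.
The distinct arrangements are (4 in all): SCN cis (3 arrangements, 2 chiral); SCN trans.

4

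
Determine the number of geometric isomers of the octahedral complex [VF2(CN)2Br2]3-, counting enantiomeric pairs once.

5

The six octahedral sites form three mutually perpendicular trans pairs.
There are 5 geometric isomers: F trans, CN trans, Br trans; F cis, CN cis, Br trans; F trans, CN cis, Br cis; F cis, CN cis, Br cis (chiral); F cis, CN trans, Br cis.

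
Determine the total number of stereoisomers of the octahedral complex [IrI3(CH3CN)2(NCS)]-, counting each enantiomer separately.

3

The six octahedral sites form three mutually perpendicular trans pairs.
The distinct arrangements are (3 in all): I mer, CH3CN trans; I fac, CH3CN cis; I mer, CH3CN cis.
Each arrangement has an internal mirror plane or centre of symmetry, so none is chiral.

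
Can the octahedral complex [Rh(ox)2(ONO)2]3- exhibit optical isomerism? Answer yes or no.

yes

Each ox is bidentate and must span two cis positions.
Systematic placement gives 2 geometric isomers: ONO trans; ONO cis (chiral).
One of these lacks any improper symmetry element and so occurs as an enantiomeric pair, giving 2 + 1 = 3 stereoisomers in total.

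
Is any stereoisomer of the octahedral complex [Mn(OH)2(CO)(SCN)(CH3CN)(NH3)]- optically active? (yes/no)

yes

In an octahedral complex each vertex has one trans partner and four cis neighbours.
Systematic enumeration (placing each ligand type in turn and discarding arrangements equivalent by rotation or reflection) gives 9 geometric isomers.
Of these, 6 lack any improper symmetry element and so occur as enantiomeric pairs, giving 9 + 6 = 15 stereoisomers in total.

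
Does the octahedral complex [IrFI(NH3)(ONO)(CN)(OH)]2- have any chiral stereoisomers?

yes

In an octahedral complex each vertex has one trans partner and four cis neighbours.
Systematic enumeration (placing each ligand type in turn and discarding arrangements equivalent by rotation or reflection) gives 15 geometric isomers.
Of these, 15 lack any improper symmetry element and so occur as enantiomeric pairs, giving 15 + 15 = 30 stereoisomers in total.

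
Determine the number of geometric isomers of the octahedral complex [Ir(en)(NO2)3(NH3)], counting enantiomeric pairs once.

The six octahedral sites form three mutually perpendicular trans pairs.
Each en is bidentate and must span two cis positions.
Systematic placement gives 2 geometric isomers: NO2 fac; NO2 mer.

2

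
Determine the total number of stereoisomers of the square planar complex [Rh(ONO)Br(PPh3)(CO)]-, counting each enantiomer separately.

3

A square has two trans pairs of vertices; adjacent vertices are cis.
Systematic placement gives 3 geometric isomers: (Br/ONO trans, CO/PPh3 trans); (Br/PPh3 trans, CO/ONO trans); (Br/CO trans, ONO/PPh3 trans).
Each arrangement has an internal mirror plane or centre of symmetry, so none is chiral.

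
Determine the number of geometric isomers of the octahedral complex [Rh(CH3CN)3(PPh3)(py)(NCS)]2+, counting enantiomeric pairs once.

4

The six octahedral sites form three mutually perpendicular trans pairs.
Systematic placement gives 4 geometric isomers: CH3CN mer (3 arrangements); CH3CN fac (chiral).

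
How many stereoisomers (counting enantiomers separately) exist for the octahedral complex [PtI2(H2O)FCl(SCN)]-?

In an octahedral complex each vertex has one trans partner and four cis neighbours.
Exhaustive case analysis gives 9 geometric isomers.
Of these, 6 lack any improper symmetry element and so occur as enantiomeric pairs, giving 9 + 6 = 15 stereoisomers in total.

15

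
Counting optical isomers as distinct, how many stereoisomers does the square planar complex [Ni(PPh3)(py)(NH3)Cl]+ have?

3

In a square planar complex each vertex has one trans partner and two cis neighbours.
There are 3 geometric isomers: (Cl/PPh3 trans, NH3/py trans); (Cl/py trans, NH3/PPh3 trans); (Cl/NH3 trans, PPh3/py trans).
Each arrangement has an internal mirror plane or centre of symmetry, so none is chiral.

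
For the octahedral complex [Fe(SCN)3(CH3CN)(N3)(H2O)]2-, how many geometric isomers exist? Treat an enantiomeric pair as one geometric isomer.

The distinct arrangements are (4 in all): SCN mer (3 arrangements); SCN fac (chiral).

4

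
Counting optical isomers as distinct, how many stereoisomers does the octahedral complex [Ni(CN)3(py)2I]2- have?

There are 3 geometric isomers: CN mer, py trans; CN mer, py cis; CN fac, py cis.
Each arrangement has an internal mirror plane or centre of symmetry, so none is chiral.

3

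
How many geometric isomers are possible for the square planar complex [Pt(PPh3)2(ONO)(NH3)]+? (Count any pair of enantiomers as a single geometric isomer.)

In a square planar complex each vertex has one trans partner and two cis neighbours.
The distinct arrangements are (2 in all): PPh3 cis; PPh3 trans.

2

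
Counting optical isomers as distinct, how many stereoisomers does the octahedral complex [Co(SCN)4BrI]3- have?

2

An octahedron has six vertices in three trans pairs; every non-trans pair is cis.
Systematic placement gives 2 geometric isomers: Br and I mutually trans; Br and I mutually cis.
Each arrangement has an internal mirror plane or centre of symmetry, so none is chiral.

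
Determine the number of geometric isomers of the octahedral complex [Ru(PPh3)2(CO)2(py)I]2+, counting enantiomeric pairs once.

6

An octahedron has six vertices in three trans pairs; every non-trans pair is cis.
There are 6 geometric isomers: PPh3 cis, CO trans; PPh3 trans, CO trans; PPh3 cis, CO cis (3 arrangements, 2 chiral); PPh3 trans, CO cis.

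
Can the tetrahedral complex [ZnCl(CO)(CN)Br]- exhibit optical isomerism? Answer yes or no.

yes

Only one geometric arrangement is possible; it has no improper symmetry element, so it exists as a pair of enantiomers (2 stereoisomers).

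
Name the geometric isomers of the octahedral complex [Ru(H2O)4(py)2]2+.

cis and trans

An octahedron has six vertices in three trans pairs; every non-trans pair is cis.
Working through the distinct placements yields 2 geometric isomers: py trans; py cis.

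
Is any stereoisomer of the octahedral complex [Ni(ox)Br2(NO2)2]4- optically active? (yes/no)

The six octahedral sites form three mutually perpendicular trans pairs.
Each ox is bidentate and must span two cis positions.
Systematic placement gives 3 geometric isomers: Br trans, NO2 cis; Br cis, NO2 cis (chiral); Br cis, NO2 trans.
One of these lacks any improper symmetry element and so occurs as an enantiomeric pair, giving 3 + 1 = 4 stereoisomers in total.

yes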